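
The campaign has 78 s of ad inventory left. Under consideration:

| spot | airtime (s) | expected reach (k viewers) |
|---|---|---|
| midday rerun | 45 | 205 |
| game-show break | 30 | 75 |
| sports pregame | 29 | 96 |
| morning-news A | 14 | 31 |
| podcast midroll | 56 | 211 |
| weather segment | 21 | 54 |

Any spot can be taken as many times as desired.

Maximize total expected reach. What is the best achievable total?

301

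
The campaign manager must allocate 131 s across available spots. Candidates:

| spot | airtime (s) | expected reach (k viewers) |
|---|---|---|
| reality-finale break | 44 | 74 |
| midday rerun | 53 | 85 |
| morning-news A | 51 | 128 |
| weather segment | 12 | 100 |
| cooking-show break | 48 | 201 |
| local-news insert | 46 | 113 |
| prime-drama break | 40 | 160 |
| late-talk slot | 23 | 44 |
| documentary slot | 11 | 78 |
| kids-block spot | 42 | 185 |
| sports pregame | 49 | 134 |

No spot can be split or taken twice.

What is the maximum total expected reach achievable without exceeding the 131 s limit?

567

The ratio heuristic lands on weather segment + cooking-show break + documentary slot + kids-block spot (564) but leaves 18 s idle.
Replace cooking-show break with prime-drama break + late-talk slot: the trade gains 3 net, giving 567 at 128 s.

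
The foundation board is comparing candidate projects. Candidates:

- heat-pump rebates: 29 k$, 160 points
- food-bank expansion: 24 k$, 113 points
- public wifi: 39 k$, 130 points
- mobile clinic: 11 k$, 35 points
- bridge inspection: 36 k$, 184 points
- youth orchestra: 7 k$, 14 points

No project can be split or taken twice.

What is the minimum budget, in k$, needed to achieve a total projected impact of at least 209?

47

Minimise k$ subject to total projected impact ≥ 209.
Taking mobile clinic + bridge inspection gives 219 (≥ 209) for 47 k$.
No combination under 47 k$ hits 209.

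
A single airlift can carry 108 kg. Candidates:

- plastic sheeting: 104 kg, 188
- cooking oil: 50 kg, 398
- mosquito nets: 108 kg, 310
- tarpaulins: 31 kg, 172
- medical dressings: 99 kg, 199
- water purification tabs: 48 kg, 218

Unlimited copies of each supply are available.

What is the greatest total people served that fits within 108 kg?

Best packing: 2×cooking oil — 100 kg, 796 total.
That's the maximum — no swap from here does better than 796.

796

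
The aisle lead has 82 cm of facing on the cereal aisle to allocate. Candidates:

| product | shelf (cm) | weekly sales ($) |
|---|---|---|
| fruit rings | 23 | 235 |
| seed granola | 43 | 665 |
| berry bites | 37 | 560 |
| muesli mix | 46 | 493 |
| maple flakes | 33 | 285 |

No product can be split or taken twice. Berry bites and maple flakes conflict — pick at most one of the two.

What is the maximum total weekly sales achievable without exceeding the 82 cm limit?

1225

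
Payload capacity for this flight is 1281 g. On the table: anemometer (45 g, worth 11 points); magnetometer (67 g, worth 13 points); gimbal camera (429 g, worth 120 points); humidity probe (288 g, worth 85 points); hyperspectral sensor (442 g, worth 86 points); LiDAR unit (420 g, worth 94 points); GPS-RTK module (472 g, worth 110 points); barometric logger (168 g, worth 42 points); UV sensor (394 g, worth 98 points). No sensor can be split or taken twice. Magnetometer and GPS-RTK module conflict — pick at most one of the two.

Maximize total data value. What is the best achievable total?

345

By data value per g: humidity probe 0.30, gimbal camera 0.28, barometric logger 0.25 lead.
Gimbal camera + humidity probe + barometric logger + UV sensor uses 1279 of the 1281 g and totals 345.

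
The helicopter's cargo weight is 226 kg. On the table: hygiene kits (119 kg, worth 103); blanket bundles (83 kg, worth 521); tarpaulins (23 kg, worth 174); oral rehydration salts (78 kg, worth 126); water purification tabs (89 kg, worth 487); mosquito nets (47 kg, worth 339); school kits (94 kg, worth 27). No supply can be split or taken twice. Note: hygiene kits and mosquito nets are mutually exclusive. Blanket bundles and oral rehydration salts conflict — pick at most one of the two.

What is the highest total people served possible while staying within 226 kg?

1347

A density-first pass picks blanket bundles + tarpaulins + mosquito nets — 1034 at 153 kg.
Replace tarpaulins with water purification tabs: the trade gains 313 net, giving 1347 at 219 kg.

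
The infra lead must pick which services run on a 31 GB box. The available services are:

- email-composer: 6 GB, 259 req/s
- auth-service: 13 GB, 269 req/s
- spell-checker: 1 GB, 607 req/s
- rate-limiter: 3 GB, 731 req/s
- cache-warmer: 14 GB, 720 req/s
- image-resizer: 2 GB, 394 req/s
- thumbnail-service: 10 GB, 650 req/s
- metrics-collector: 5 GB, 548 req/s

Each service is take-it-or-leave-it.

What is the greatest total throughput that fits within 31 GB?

A density-first pass picks email-composer + spell-checker + rate-limiter + image-resizer + thumbnail-service + metrics-collector — 3189 at 27 GB.
Replace thumbnail-service with cache-warmer: the trade gains 70 net, giving 3259 at 31 GB.

3259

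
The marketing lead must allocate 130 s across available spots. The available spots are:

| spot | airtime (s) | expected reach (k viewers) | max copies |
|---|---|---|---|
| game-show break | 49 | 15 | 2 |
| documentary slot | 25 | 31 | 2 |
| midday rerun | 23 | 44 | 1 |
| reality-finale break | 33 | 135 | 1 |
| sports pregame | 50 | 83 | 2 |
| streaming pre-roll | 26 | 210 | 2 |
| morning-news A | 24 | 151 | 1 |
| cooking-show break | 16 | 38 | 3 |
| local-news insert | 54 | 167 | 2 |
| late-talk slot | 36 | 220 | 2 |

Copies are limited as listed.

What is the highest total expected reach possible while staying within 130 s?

Density check — streaming pre-roll 8.08, morning-news A 6.29, late-talk slot 6.11, reality-finale break 4.09 are the best per s.
Greedy by ratio would take 2×streaming pre-roll + morning-news A + cooking-show break + late-talk slot: 128 s used, total 829.
Replace morning-news A and cooking-show break with late-talk slot: the trade gains 31 net, giving 860 at 124 s.
No other feasible combination exceeds 860.

860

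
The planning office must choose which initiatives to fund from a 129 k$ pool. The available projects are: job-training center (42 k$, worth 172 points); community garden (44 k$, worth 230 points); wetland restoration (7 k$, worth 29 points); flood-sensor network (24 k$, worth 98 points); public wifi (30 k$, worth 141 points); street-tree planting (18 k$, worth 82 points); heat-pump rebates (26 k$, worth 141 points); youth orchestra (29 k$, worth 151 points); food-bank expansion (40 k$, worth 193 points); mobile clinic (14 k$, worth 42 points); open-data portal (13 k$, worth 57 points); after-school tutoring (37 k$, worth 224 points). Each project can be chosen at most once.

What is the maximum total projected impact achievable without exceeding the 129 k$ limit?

687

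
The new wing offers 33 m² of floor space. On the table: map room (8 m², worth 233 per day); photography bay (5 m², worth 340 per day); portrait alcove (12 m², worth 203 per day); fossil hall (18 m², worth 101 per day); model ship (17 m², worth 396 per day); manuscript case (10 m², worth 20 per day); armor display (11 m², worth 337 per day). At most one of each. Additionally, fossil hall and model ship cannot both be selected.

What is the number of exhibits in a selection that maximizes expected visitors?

3

Optimal total is 1073.
photography bay + model ship + armor display hits 1073 at 33 m².
All optima have 3 exhibits.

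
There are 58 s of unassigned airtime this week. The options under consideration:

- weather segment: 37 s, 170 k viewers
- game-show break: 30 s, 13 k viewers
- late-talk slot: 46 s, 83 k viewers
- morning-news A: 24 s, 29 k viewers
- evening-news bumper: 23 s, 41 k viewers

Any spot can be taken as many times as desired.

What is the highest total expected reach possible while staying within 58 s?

170

Best packing: weather segment — 37 s, 170 total.
Every other selection either busts 58 s or fails to beat 170.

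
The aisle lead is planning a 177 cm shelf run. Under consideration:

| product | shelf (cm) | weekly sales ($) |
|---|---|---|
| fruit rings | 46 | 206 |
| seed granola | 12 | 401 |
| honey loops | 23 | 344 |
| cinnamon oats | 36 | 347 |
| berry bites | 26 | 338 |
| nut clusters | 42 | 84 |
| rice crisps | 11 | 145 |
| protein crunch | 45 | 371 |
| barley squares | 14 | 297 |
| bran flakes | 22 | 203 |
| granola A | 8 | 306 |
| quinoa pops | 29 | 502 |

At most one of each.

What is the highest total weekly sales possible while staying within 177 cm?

A density-first pass picks seed granola + honey loops + cinnamon oats + berry bites + rice crisps + barley squares + granola A + quinoa pops — 2680 at 159 cm.
The 11 cm tied up in rice crisps is better spent on bran flakes — total rises to 2738 (170 cm).
Runner-up seed granola + honey loops + berry bites + rice crisps + protein crunch + barley squares + granola A + quinoa pops tops out at 2704.

2738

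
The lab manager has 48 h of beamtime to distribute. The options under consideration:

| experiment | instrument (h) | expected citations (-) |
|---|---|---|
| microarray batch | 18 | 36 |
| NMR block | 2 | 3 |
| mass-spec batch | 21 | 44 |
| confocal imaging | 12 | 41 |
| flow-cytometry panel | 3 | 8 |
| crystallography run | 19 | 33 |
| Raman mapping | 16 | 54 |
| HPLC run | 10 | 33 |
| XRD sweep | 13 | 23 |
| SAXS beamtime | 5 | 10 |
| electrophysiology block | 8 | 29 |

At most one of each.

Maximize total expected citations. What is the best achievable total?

160

Best packing: NMR block + confocal imaging + Raman mapping + HPLC run + electrophysiology block — 48 h, 160 total.
Every other selection either busts 48 h or fails to beat 160.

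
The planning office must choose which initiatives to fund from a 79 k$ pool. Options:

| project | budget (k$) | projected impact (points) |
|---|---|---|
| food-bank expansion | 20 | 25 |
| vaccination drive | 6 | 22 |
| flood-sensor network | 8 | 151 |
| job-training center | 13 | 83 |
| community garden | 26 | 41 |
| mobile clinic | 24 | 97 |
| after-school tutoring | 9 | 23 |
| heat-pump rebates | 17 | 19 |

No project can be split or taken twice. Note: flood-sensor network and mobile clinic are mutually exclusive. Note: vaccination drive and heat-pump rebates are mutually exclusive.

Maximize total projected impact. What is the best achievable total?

323

By projected impact per k$: flood-sensor network 18.88, job-training center 6.38, mobile clinic 4.04 lead.
Food-bank expansion + flood-sensor network + job-training center + community garden + after-school tutoring uses 76 of the 79 k$ and totals 323.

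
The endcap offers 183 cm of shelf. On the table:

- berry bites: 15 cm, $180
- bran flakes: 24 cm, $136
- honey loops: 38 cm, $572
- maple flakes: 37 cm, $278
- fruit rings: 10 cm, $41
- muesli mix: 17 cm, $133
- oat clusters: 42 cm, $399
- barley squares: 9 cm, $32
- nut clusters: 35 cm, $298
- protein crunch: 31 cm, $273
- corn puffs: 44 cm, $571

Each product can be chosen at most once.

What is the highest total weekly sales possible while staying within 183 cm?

Filling by ratio: berry bites + honey loops + fruit rings + oat clusters + protein crunch + corn puffs for 2036, with 3 cm left unused.
Replace fruit rings and protein crunch with barley squares + nut clusters: the trade gains 16 net, giving 2052 at 183 cm.
An exhaustive check of the 2048 subsets confirms 2052.

2052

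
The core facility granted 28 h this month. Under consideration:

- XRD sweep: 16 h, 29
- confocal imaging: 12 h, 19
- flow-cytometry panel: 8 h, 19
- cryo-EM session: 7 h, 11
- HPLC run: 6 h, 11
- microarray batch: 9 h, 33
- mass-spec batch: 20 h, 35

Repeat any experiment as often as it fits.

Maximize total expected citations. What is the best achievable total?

99

Taking 3×microarray batch: 27 h used, 99 in expected citations.
Every other selection either busts 28 h or fails to beat 99.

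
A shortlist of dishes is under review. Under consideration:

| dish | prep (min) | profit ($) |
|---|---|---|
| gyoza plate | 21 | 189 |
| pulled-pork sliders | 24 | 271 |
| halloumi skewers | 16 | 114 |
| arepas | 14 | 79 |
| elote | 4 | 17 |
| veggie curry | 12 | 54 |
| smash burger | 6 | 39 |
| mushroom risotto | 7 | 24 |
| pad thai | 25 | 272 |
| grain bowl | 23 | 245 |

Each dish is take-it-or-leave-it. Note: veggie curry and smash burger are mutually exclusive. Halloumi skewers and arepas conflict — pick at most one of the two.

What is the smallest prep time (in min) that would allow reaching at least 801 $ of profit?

Need the lightest bundle worth ≥ 801.
pulled-pork sliders + elote + pad thai + grain bowl: 805 profit at 76 min.
No combination under 76 min hits 801.

76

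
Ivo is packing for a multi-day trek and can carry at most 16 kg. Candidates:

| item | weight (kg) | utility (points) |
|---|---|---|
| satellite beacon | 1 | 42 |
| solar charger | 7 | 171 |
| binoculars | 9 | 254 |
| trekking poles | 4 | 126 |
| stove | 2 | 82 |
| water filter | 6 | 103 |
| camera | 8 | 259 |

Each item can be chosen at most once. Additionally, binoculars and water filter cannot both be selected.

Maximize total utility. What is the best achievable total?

Ranking by ratio (utility/kg): satellite beacon 42.00, stove 41.00, camera 32.38.
Satellite beacon + trekking poles + stove + camera uses 15 of the 16 kg and totals 509.

509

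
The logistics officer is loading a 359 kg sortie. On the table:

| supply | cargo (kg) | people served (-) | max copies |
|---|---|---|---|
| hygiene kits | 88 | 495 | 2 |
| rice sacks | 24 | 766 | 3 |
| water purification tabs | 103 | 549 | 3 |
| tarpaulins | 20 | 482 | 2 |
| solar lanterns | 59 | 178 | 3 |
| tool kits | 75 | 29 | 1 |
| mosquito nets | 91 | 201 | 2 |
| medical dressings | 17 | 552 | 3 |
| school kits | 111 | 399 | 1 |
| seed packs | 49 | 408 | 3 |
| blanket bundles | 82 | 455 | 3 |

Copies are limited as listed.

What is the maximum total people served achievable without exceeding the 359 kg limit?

Ranking by ratio (people served/kg): medical dressings 32.47, rice sacks 31.92, tarpaulins 24.10.
The ratio heuristic lands on 3×rice sacks + 2×tarpaulins + 3×medical dressings + 3×seed packs (6142) but leaves 49 kg idle.
Replace seed packs with hygiene kits: the trade gains 87 net, giving 6229 at 349 kg.
The spare 10 kg is too small for any remaining supply, and no exchange beats 6229.

6229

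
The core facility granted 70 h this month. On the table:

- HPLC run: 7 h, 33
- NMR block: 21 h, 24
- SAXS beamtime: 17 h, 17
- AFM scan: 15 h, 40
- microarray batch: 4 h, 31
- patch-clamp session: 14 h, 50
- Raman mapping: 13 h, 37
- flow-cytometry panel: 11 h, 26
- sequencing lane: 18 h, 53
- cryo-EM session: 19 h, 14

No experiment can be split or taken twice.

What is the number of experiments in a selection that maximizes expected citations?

Optimal total is 233.
For example HPLC run + AFM scan + microarray batch + patch-clamp session + flow-cytometry panel + sequencing lane achieves it, using 69 h.
All optima have 6 experiments.

6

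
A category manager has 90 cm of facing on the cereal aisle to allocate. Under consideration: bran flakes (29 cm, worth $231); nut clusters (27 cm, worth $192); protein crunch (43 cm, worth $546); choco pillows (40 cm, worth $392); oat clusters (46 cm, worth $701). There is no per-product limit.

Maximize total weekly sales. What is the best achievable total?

1247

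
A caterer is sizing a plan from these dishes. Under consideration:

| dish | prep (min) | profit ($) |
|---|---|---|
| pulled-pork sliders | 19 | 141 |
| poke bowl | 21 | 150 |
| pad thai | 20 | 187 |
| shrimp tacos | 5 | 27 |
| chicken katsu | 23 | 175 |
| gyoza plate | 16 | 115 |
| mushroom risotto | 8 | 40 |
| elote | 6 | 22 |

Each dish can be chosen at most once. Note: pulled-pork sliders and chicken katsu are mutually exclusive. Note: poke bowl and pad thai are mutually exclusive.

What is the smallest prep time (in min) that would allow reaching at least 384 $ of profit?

Minimise min subject to total profit ≥ 384.
pad thai + shrimp tacos + chicken katsu: 389 profit at 48 min.
Any bundle with less than 48 min falls short of 384.

48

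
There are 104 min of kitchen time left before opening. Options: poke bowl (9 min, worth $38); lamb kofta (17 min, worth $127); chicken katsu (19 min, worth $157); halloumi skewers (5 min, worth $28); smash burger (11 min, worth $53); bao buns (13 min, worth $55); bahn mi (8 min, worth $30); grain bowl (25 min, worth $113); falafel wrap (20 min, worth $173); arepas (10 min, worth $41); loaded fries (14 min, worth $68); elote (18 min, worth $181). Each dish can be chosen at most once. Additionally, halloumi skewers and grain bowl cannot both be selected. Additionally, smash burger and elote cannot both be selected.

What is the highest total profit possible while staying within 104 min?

Lamb kofta + chicken katsu + halloumi skewers + falafel wrap + arepas + loaded fries + elote uses 103 of the 104 min and totals 775.
The spare 1 min is too small for any remaining dish, and no feasible exchange beats 775.

775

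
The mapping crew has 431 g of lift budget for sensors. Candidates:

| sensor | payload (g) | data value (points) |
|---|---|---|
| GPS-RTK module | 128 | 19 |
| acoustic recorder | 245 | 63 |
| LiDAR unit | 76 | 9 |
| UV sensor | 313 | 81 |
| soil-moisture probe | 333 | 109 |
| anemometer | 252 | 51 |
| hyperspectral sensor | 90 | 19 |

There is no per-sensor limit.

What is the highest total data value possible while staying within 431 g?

Taking soil-moisture probe + hyperspectral sensor: 423 g used, 128 in data value.
No other feasible combination exceeds 128.

128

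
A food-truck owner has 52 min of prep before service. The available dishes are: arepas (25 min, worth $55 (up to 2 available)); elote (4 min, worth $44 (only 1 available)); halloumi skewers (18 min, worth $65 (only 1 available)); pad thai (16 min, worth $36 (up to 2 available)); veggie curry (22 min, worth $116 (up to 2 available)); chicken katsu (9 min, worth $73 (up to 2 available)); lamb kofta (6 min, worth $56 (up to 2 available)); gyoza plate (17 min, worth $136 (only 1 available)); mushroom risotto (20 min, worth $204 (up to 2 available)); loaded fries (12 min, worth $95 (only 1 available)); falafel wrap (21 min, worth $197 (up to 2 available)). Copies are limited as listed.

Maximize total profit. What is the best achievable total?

520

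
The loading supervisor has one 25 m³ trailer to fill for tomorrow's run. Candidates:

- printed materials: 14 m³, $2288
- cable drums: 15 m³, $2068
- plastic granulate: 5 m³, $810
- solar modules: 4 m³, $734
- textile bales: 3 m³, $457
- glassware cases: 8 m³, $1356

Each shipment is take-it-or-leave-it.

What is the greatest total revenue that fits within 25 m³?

Greedy by ratio would take plastic granulate + solar modules + textile bales + glassware cases: 20 m³ used, total 3357.
Dropping plastic granulate and solar modules frees 9 m³; slotting in printed materials (14 m³) lifts the total to 4101 at 25 m³.
That's the maximum — no swap from here does better than 4101.

4101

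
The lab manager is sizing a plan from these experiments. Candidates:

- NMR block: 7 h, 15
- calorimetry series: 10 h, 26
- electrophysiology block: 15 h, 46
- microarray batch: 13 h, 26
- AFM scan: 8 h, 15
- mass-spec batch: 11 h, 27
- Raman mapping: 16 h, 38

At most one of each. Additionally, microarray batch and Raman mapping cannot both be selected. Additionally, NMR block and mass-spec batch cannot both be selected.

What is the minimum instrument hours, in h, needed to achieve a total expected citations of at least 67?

Minimise h subject to total expected citations ≥ 67.
calorimetry series + electrophysiology block reaches 72 using 25 h.
No combination under 25 h hits 67.

25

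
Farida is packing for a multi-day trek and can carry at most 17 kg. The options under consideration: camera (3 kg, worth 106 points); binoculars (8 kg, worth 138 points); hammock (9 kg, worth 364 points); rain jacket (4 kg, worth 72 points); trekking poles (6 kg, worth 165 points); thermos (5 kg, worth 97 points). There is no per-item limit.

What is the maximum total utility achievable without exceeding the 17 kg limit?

Taking 2×camera + hammock: 15 kg used, 576 in utility.
The spare 2 kg is too small for any remaining item, and no exchange beats 576.

576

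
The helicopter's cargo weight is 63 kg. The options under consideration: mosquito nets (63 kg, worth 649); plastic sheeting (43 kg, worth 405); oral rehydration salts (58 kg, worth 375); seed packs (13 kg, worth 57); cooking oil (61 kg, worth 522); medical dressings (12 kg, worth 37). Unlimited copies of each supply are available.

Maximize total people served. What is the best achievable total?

649

By people served per kg: mosquito nets 10.30, plastic sheeting 9.42, cooking oil 8.56, oral rehydration salts 6.47 lead.
Mosquito nets uses 63 of the 63 kg and totals 649.
That's the maximum — no swap from here does better than 649.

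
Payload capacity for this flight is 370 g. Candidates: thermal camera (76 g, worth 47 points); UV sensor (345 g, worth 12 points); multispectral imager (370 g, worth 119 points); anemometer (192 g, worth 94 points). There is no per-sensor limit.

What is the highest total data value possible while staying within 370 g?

Ranking by ratio (data value/g): thermal camera 0.62, anemometer 0.49, multispectral imager 0.32.
4×thermal camera uses 304 of the 370 g and totals 188.
No other feasible combination exceeds 188.

188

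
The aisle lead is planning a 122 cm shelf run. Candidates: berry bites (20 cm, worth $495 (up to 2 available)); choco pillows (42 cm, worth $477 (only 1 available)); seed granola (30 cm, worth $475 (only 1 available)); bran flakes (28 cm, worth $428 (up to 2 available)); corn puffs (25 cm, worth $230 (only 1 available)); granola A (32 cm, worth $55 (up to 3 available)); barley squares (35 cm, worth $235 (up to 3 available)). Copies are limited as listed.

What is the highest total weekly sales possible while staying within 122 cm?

2076

Ranking by ratio (weekly sales/cm): berry bites 24.75, seed granola 15.83, bran flakes 15.29.
The ratio heuristic lands on 2×berry bites + seed granola + bran flakes (1893) but leaves 24 cm idle.
The 30 cm tied up in seed granola is better spent on bran flakes + corn puffs — total rises to 2076 (121 cm).
That's the maximum — no swap from here does better than 2076.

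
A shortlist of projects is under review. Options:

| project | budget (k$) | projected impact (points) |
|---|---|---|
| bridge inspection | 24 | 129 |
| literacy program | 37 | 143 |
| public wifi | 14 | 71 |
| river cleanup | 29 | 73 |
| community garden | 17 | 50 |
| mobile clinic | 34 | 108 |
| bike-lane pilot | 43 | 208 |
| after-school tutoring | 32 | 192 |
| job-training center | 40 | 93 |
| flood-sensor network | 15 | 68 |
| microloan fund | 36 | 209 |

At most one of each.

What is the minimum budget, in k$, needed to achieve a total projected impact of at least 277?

50

Need the lightest bundle worth ≥ 277.
public wifi + microloan fund: 280 projected impact at 50 k$.
Below 50 k$ the best achievable stays under 277.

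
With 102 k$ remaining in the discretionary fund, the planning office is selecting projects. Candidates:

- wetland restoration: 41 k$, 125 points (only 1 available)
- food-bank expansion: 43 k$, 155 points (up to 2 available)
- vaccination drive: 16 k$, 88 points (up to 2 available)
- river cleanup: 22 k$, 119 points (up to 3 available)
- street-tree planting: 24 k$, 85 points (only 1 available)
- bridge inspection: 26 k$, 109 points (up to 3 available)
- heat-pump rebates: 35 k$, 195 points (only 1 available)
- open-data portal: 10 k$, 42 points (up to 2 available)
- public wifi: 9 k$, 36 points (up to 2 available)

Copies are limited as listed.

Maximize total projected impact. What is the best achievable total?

Taking the top-ratio projects first gives 2×vaccination drive + river cleanup + heat-pump rebates + open-data portal for 532 (99 k$).
Replace 2×vaccination drive and open-data portal with 2×river cleanup: the trade gains 20 net, giving 552 at 101 k$.
Nothing else within 102 k$ beats 552.

552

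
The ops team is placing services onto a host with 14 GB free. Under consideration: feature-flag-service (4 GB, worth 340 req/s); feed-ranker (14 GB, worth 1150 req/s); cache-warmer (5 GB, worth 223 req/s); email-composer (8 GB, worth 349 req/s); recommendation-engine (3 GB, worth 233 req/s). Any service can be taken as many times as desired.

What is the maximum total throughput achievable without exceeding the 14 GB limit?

1150

Density check — feature-flag-service 85.00, feed-ranker 82.14, recommendation-engine 77.67 are the best per GB.
The ratio heuristic lands on 3×feature-flag-service (1020) but leaves 2 GB idle.
The 12 GB tied up in 3×feature-flag-service is better spent on feed-ranker — total rises to 1150 (14 GB).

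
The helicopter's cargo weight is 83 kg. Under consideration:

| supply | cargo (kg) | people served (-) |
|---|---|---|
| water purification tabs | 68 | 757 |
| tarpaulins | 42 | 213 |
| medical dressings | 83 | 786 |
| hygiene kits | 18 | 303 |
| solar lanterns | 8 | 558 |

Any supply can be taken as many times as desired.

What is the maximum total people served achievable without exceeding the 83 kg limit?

5580

Taking 10×solar lanterns: 80 kg used, 5580 in people served.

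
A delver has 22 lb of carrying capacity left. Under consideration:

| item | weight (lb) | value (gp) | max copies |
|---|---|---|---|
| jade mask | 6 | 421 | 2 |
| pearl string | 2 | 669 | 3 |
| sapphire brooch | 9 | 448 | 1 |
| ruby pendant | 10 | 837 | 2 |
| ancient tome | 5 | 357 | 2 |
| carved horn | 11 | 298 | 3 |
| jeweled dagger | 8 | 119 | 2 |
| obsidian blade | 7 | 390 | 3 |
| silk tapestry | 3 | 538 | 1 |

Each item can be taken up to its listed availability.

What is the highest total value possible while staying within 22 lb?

3387

By value per lb: pearl string 334.50, silk tapestry 179.33, ruby pendant 83.70, ancient tome 71.40 lead.
Taking the top-ratio items first gives 3×pearl string + ruby pendant + silk tapestry for 3382 (19 lb).
Dropping ruby pendant frees 10 lb; slotting in 2×jade mask (12 lb) lifts the total to 3387 at 21 lb.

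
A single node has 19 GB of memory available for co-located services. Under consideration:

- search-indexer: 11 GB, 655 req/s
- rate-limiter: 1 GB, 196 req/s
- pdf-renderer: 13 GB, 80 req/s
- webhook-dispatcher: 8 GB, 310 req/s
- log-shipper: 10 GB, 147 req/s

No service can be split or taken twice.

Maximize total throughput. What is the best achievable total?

965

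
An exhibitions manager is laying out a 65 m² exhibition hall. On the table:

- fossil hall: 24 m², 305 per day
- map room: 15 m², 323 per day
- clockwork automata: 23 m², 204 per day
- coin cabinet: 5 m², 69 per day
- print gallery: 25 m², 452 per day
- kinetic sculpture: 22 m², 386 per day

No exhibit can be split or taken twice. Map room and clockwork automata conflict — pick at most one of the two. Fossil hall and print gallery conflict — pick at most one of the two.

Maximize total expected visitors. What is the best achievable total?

1161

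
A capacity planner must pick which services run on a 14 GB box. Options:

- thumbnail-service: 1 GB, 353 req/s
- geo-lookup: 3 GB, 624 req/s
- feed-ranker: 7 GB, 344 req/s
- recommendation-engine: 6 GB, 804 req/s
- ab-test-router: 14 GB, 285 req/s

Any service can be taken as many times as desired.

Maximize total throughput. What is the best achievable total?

4942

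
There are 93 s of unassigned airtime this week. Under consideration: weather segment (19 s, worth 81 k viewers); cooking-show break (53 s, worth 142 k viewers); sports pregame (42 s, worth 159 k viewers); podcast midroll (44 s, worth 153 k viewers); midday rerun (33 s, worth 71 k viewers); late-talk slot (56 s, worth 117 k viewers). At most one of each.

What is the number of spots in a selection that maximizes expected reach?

Best achievable expected reach is 312.
For example sports pregame + podcast midroll achieves it, using 86 s.
Any selection reaching 312 contains exactly 2 spots.

2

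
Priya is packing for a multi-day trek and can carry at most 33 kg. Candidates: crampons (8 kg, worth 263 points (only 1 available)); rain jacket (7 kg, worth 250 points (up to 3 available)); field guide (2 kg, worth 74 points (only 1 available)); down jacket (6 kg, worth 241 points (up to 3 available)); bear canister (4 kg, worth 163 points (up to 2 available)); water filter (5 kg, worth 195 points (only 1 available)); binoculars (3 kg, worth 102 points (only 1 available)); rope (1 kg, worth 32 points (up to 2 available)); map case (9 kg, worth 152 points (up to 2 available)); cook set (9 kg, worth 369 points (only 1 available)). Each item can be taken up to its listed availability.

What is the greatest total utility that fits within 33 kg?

Ranking by ratio (utility/kg): cook set 41.00, bear canister 40.75, down jacket 40.17, water filter 39.00.
Taking the top-ratio items first gives field guide + 2×down jacket + 2×bear canister + 2×rope + cook set for 1315 (33 kg).
Dropping bear canister and 2×rope frees 6 kg; slotting in down jacket (6 kg) lifts the total to 1329 at 33 kg.

1329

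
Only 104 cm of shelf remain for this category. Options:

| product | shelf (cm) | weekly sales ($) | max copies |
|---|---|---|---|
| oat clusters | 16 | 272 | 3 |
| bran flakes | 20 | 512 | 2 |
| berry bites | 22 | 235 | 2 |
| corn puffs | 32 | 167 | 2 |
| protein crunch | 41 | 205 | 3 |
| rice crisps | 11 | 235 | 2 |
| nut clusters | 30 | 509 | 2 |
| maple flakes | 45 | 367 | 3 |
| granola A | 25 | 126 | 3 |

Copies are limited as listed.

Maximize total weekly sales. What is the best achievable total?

Filling by ratio: 2×oat clusters + 2×bran flakes + 2×rice crisps for 2038, with 10 cm left unused.
Replace 2×rice crisps with nut clusters: the trade gains 39 net, giving 2077 at 102 cm.
Every other selection either busts 104 cm or exceeds an availability limit or fails to beat 2077.

2077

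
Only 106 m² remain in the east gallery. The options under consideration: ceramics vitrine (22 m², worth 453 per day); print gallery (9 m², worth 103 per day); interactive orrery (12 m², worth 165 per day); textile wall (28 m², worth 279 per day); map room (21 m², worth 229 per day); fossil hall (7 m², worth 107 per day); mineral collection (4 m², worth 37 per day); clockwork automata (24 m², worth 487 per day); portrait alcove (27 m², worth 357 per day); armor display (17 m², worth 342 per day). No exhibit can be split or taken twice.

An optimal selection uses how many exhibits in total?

The maximum expected visitors within 106 m² is 1849.
For example ceramics vitrine + print gallery + fossil hall + clockwork automata + portrait alcove + armor display achieves it, using 106 m².
Every optimal selection uses 6 exhibits.

6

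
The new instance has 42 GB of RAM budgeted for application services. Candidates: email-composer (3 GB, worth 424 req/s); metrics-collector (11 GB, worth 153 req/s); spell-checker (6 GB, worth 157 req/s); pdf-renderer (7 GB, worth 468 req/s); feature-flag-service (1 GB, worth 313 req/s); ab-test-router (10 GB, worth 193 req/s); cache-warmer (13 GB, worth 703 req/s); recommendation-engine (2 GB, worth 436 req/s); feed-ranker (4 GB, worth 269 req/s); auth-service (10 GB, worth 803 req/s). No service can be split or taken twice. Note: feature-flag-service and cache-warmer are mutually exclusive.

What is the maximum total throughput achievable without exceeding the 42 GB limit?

3103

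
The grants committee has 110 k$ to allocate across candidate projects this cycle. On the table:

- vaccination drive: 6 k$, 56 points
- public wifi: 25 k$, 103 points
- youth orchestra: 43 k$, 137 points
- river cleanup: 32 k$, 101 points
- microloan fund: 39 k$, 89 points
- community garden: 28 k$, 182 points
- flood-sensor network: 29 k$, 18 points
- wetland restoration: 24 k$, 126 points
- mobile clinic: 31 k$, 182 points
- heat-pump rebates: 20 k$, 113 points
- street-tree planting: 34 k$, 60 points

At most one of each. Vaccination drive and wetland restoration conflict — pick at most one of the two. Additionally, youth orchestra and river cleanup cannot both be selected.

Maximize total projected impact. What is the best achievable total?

636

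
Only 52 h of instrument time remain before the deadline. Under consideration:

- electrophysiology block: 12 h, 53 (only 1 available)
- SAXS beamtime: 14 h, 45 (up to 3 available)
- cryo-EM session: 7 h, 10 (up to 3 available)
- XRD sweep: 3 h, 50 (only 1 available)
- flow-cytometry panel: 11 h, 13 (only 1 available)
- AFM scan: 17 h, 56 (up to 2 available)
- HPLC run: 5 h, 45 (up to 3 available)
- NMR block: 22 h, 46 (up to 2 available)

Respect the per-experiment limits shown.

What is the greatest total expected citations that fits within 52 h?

Greedy by ratio would take electrophysiology block + XRD sweep + AFM scan + 3×HPLC run: 47 h used, total 294.
Replace electrophysiology block with AFM scan: the trade gains 3 net, giving 297 at 52 h.
No other feasible combination exceeds 297.

297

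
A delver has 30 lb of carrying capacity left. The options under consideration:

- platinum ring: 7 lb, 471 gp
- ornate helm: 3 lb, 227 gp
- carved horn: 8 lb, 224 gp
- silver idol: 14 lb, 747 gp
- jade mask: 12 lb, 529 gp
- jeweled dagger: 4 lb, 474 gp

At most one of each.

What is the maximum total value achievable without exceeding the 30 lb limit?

1919

By value per lb: jeweled dagger 118.50, ornate helm 75.67, platinum ring 67.29, silver idol 53.36 lead.
The ratio ordering already packs tightly: platinum ring + ornate helm + silver idol + jeweled dagger, 28 lb, 1919.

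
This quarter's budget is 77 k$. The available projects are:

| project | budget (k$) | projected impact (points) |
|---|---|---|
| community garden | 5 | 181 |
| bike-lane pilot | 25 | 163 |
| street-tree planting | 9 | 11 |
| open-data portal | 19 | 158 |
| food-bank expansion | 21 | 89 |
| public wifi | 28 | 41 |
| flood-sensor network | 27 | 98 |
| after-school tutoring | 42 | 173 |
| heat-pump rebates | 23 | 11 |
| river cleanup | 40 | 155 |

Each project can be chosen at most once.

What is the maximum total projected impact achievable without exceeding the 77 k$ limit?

Density check — community garden 36.20, open-data portal 8.32, bike-lane pilot 6.52, food-bank expansion 4.24 are the best per k$.
Taking the top-ratio projects first gives community garden + bike-lane pilot + open-data portal + food-bank expansion for 591 (70 k$).
Dropping food-bank expansion frees 21 k$; slotting in flood-sensor network (27 k$) lifts the total to 600 at 76 k$.
Runner-up community garden + bike-lane pilot + open-data portal + food-bank expansion tops out at 591.

600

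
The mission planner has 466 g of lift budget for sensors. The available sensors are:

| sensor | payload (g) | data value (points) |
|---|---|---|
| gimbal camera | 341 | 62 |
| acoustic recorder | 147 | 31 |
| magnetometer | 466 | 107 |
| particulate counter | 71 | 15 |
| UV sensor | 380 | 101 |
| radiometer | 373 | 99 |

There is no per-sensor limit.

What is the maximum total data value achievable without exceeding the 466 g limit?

By data value per g: UV sensor 0.27, radiometer 0.27, magnetometer 0.23, particulate counter 0.21 lead.
Taking particulate counter + UV sensor: 451 g used, 116 in data value.
The spare 15 g is too small for any remaining sensor, and no exchange beats 116.

116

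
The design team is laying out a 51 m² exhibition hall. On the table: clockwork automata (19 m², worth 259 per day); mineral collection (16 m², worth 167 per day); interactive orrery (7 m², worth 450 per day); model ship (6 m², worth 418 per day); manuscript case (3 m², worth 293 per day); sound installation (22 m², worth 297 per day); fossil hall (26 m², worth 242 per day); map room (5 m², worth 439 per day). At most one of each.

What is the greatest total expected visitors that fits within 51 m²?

Ranking by ratio (expected visitors/m²): manuscript case 97.67, map room 87.80, model ship 69.67, interactive orrery 64.29.
Filling by ratio: clockwork automata + interactive orrery + model ship + manuscript case + map room for 1859, with 11 m² left unused.
Dropping clockwork automata frees 19 m²; slotting in sound installation (22 m²) lifts the total to 1897 at 43 m².
Runner-up clockwork automata + interactive orrery + model ship + manuscript case + map room tops out at 1859.

1897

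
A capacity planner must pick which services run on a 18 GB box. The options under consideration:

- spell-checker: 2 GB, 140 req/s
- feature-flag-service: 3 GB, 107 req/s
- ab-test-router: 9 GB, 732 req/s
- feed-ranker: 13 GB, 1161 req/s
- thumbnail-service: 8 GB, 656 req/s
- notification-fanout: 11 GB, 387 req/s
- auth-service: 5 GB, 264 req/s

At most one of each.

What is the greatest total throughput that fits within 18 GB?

1425

Ranking by ratio (throughput/GB): feed-ranker 89.31, thumbnail-service 82.00, ab-test-router 81.33.
Greedy by ratio would take spell-checker + feature-flag-service + feed-ranker: 18 GB used, total 1408.
Replace spell-checker and feature-flag-service with auth-service: the trade gains 17 net, giving 1425 at 18 GB.
Next best is spell-checker + feature-flag-service + feed-ranker at 1408 (18 GB) — short by 17.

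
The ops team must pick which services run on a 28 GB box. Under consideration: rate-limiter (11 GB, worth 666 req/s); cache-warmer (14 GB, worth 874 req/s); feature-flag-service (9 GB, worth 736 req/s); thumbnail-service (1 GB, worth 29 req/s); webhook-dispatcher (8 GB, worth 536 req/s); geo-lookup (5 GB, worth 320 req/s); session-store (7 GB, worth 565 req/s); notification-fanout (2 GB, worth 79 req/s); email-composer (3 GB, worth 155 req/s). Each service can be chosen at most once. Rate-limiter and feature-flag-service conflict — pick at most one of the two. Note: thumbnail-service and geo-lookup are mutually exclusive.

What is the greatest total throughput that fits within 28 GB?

2021

Feature-flag-service + thumbnail-service + webhook-dispatcher + session-store + email-composer uses 28 of the 28 GB and totals 2021.
Runner-up feature-flag-service + webhook-dispatcher + session-store + email-composer tops out at 1992.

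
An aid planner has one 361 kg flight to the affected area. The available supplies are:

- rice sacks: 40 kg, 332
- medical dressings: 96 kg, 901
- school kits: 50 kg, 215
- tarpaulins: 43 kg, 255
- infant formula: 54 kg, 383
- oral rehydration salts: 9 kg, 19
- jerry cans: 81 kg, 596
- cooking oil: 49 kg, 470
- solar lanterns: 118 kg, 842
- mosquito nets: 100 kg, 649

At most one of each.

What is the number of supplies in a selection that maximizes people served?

5

The maximum people served within 361 kg is 2928.
For example rice sacks + medical dressings + infant formula + cooking oil + solar lanterns achieves it, using 357 kg.
All optima have 5 supplies.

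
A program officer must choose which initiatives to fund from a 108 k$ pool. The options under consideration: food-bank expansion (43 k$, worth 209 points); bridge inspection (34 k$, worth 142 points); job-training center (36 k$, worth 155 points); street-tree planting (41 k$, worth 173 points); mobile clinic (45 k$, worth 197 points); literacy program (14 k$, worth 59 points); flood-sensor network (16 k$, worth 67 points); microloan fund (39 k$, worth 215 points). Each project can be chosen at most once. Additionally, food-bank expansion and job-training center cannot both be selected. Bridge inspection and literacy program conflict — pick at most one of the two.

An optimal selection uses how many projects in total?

Best achievable projected impact is 496.
For example job-training center + literacy program + flood-sensor network + microloan fund achieves it, using 105 k$.
Any selection reaching 496 contains exactly 4 projects.

4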